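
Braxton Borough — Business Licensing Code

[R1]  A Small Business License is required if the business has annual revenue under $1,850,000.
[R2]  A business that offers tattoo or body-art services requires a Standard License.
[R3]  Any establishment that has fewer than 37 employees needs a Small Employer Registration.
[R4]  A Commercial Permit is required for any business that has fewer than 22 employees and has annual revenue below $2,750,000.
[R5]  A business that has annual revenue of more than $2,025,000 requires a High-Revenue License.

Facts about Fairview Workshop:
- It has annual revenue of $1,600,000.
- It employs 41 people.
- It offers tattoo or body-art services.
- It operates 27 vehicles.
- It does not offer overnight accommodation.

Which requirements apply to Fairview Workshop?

Small Business License, Standard License

[R1] revenue $1,600,000 < $1,850,000 → Small Business License required.
[R2] offers tattoo or body-art services → Standard License required.
[R3] employees 41 ≥ 37 → Small Employer Registration not required.
[R4] employees 41 ≥ 22; revenue $1,600,000 < $2,750,000 → Commercial Permit not required.
[R5] revenue $1,600,000 ≤ $2,025,000 → High-Revenue License not required.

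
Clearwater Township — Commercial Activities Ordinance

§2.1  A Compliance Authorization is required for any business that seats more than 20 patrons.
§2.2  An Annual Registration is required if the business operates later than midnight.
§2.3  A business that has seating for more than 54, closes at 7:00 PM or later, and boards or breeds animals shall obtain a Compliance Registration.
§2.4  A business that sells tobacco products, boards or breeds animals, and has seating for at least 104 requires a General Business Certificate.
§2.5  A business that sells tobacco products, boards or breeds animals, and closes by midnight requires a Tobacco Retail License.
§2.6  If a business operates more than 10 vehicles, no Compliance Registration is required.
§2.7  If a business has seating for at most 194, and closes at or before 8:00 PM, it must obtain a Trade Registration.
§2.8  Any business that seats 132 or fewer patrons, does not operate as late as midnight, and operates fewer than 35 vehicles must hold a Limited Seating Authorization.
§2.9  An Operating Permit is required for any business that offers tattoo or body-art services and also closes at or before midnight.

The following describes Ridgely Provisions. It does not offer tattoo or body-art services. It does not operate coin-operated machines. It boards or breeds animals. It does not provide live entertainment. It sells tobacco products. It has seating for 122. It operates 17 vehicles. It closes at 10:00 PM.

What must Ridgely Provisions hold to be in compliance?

Compliance Authorization, General Business Certificate, Limited Seating Authorization, Tobacco Retail License

§2.1 seating 122 > 20 → Compliance Authorization required.
§2.2 closes 10:00 PM, at/before midnight → Annual Registration not required.
§2.3 seating 122 > 54; closes 10:00 PM, after 7:00 PM; boards or breeds animals → Compliance Registration required.
§2.4 sells tobacco products; boards or breeds animals; seating 122 ≥ 104 → General Business Certificate required.
§2.5 sells tobacco products; boards or breeds animals; closes 10:00 PM, at/before midnight → Tobacco Retail License required.
§2.6 vehicles 17 > 10 → exempt from Compliance Registration.
§2.7 seating 122 ≤ 194; closes 10:00 PM, after 8:00 PM → Trade Registration not required.
§2.8 seating 122 ≤ 132; closes 10:00 PM, at/before midnight; vehicles 17 < 35 → Limited Seating Authorization required.
§2.9 does not offer tattoo or body-art services; closes 10:00 PM, at/before midnight → Operating Permit not required.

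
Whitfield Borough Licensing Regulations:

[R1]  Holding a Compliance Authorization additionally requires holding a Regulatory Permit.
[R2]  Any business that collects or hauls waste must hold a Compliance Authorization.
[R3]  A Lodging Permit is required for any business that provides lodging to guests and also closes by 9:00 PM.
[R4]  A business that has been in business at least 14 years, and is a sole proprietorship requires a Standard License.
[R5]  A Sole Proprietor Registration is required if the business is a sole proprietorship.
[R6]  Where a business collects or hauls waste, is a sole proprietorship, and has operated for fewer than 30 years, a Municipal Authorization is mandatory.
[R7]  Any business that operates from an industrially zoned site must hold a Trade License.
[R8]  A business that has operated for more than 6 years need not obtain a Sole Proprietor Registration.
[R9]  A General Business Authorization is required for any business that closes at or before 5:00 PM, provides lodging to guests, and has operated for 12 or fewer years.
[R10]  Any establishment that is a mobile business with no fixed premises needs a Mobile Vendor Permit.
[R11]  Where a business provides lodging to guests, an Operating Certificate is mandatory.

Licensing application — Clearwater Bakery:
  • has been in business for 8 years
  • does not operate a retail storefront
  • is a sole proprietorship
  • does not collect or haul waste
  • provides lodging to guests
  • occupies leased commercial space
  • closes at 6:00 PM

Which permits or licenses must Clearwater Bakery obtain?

Lodging Permit, Operating Certificate

[R1] Compliance Authorization is not required → no effect.
[R2] does not collect or haul waste → Compliance Authorization not required.
[R3] provides lodging to guests; closes 6:00 PM, at/before 9:00 PM → Lodging Permit required.
[R4] years in business 8 < 14; is a sole proprietorship → Standard License not required.
[R5] is a sole proprietorship → Sole Proprietor Registration required.
[R6] does not collect or haul waste; is a sole proprietorship; years in business 8 < 30 → Municipal Authorization not required.
[R7] occupies leased commercial space (not: operates from an industrially zoned site) → Trade License not required.
[R8] years in business 8 > 6 → exempt from Sole Proprietor Registration.
[R9] closes 6:00 PM, after 5:00 PM; provides lodging to guests; years in business 8 ≤ 12 → General Business Authorization not required.
[R10] occupies leased commercial space (not: is a mobile business with no fixed premises) → Mobile Vendor Permit not required.
[R11] provides lodging to guests → Operating Certificate required.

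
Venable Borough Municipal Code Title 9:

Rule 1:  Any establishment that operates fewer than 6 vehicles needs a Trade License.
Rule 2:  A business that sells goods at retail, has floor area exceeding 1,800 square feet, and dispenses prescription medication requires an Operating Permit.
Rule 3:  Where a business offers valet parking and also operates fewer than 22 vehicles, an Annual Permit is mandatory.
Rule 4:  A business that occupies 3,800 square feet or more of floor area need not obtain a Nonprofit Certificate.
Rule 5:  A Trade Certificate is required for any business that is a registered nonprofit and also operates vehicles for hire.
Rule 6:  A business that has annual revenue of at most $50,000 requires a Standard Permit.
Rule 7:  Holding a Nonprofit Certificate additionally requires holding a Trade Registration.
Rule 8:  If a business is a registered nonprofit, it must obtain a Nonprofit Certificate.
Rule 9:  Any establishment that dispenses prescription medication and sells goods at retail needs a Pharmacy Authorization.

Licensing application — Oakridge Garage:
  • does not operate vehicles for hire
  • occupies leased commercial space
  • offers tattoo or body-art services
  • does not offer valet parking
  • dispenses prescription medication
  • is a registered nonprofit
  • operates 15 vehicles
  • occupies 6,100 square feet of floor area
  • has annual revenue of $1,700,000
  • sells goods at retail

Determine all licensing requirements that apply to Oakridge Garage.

Rule 1: vehicles 15 ≥ 6 → Trade License not required.
Rule 2: sells goods at retail; floor area 6,100 square feet > 1,800 square feet; dispenses prescription medication → Operating Permit required.
Rule 3: does not offer valet parking; vehicles 15 < 22 → Annual Permit not required.
Rule 4: floor area 6,100 square feet ≥ 3,800 square feet → exempt from Nonprofit Certificate.
Rule 5: is a registered nonprofit; does not operate vehicles for hire → Trade Certificate not required.
Rule 6: revenue $1,700,000 > $50,000 → Standard Permit not required.
Rule 7: Nonprofit Certificate is not required → no effect.
Rule 8: is a registered nonprofit → Nonprofit Certificate required.
Rule 9: dispenses prescription medication; sells goods at retail → Pharmacy Authorization required.

Operating Permit, Pharmacy Authorization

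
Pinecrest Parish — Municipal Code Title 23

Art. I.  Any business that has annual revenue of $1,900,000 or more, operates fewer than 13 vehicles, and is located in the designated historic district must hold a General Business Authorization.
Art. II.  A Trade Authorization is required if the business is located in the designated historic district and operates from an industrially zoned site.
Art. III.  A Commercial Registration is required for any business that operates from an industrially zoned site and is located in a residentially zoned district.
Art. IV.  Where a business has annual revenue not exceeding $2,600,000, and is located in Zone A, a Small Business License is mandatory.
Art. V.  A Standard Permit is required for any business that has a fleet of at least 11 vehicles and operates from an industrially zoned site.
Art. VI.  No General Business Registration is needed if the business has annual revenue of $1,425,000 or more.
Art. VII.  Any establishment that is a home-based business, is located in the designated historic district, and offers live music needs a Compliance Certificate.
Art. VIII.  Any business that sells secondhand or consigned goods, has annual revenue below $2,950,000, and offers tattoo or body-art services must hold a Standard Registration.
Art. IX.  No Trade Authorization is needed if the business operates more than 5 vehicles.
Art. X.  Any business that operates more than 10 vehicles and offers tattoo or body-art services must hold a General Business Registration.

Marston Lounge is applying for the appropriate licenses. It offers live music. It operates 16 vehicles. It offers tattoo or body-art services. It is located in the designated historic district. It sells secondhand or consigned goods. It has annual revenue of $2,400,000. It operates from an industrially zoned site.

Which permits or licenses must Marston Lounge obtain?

Standard Permit, Standard Registration

Art. I. revenue $2,400,000 ≥ $1,900,000; vehicles 16 ≥ 13; is located in the designated historic district → General Business Authorization not required.
Art. II. is located in the designated historic district; operates from an industrially zoned site → Trade Authorization required.
Art. III. operates from an industrially zoned site; is located in the designated historic district (not: is located in a residentially zoned district) → Commercial Registration not required.
Art. IV. revenue $2,400,000 ≤ $2,600,000; is located in the designated historic district (not: is located in Zone A) → Small Business License not required.
Art. V. vehicles 16 ≥ 11; operates from an industrially zoned site → Standard Permit required.
Art. VI. revenue $2,400,000 ≥ $1,425,000 → exempt from General Business Registration.
Art. VII. operates from an industrially zoned site (not: is a home-based business); is located in the designated historic district; offers live music → Compliance Certificate not required.
Art. VIII. sells secondhand or consigned goods; revenue $2,400,000 < $2,950,000; offers tattoo or body-art services → Standard Registration required.
Art. IX. vehicles 16 > 5 → exempt from Trade Authorization.
Art. X. vehicles 16 > 10; offers tattoo or body-art services → General Business Registration required.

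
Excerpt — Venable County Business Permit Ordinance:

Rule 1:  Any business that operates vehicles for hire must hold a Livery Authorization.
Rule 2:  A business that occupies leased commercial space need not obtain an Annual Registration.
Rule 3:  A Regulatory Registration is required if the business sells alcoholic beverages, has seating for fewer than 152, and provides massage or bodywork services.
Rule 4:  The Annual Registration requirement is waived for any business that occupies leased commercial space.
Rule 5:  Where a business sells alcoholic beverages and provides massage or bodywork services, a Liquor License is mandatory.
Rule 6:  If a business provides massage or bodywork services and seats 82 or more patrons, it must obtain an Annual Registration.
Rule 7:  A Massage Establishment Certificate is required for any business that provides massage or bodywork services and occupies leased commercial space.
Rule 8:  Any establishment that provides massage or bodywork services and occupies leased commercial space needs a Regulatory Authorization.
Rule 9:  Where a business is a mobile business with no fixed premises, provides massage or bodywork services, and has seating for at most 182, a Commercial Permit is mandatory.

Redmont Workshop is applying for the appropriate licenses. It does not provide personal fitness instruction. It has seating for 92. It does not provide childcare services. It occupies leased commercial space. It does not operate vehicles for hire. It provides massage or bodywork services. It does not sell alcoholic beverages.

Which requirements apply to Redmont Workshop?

Massage Establishment Certificate, Regulatory Authorization

Rule 1: does not operate vehicles for hire → Livery Authorization not required.
Rule 2: occupies leased commercial space → exempt from Annual Registration.
Rule 3: does not sell alcoholic beverages; seating 92 < 152; provides massage or bodywork services → Regulatory Registration not required.
Rule 4: occupies leased commercial space → exempt from Annual Registration.
Rule 5: does not sell alcoholic beverages; provides massage or bodywork services → Liquor License not required.
Rule 6: provides massage or bodywork services; seating 92 ≥ 82 → Annual Registration required.
Rule 7: provides massage or bodywork services; occupies leased commercial space → Massage Establishment Certificate required.
Rule 8: provides massage or bodywork services; occupies leased commercial space → Regulatory Authorization required.
Rule 9: occupies leased commercial space (not: is a mobile business with no fixed premises); provides massage or bodywork services; seating 92 ≤ 182 → Commercial Permit not required.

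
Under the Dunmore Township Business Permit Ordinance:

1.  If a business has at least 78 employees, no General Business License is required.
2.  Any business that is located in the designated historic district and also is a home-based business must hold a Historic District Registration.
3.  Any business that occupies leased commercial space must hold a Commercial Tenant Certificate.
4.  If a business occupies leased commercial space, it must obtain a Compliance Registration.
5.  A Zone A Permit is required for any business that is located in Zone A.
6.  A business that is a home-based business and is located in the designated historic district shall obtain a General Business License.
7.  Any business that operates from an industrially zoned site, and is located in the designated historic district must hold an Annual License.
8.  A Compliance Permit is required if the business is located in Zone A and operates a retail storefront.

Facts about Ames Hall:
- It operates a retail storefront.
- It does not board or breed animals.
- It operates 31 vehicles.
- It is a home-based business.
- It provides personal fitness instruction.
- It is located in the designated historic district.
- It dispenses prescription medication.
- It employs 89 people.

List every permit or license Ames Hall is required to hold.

1. employees 89 ≥ 78 → exempt from General Business License.
2. is located in the designated historic district; is a home-based business → Historic District Registration required.
3. is a home-based business (not: occupies leased commercial space) → Commercial Tenant Certificate not required.
4. is a home-based business (not: occupies leased commercial space) → Compliance Registration not required.
5. is located in the designated historic district (not: is located in Zone A) → Zone A Permit not required.
6. is a home-based business; is located in the designated historic district → General Business License required.
7. is a home-based business (not: operates from an industrially zoned site); is located in the designated historic district → Annual License not required.
8. is located in the designated historic district (not: is located in Zone A); operates a retail storefront → Compliance Permit not required.

Historic District Registration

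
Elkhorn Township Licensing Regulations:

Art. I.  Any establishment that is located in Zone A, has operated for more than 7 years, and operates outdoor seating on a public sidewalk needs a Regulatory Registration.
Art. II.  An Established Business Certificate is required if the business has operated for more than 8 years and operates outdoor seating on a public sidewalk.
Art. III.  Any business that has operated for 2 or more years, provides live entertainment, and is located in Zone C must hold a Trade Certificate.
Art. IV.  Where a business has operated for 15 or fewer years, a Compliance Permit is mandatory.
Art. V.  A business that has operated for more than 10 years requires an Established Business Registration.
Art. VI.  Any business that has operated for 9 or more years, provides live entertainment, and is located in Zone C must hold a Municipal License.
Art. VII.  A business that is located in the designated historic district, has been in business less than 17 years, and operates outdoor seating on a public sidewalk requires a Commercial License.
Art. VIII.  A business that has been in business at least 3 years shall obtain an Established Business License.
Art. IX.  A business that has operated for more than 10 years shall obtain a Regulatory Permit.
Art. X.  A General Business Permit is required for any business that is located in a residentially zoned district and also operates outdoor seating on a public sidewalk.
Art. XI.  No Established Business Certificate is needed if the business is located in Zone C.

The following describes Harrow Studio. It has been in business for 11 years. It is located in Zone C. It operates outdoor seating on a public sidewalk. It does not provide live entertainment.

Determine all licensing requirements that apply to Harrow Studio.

Compliance Permit, Established Business License, Established Business Registration, Regulatory Permit

Art. I. is located in Zone C (not: is located in Zone A); years in business 11 > 7; operates outdoor seating on a public sidewalk → Regulatory Registration not required.
Art. II. years in business 11 > 8; operates outdoor seating on a public sidewalk → Established Business Certificate required.
Art. III. years in business 11 ≥ 2; does not provide live entertainment; is located in Zone C → Trade Certificate not required.
Art. IV. years in business 11 ≤ 15 → Compliance Permit required.
Art. V. years in business 11 > 10 → Established Business Registration required.
Art. VI. years in business 11 ≥ 9; does not provide live entertainment; is located in Zone C → Municipal License not required.
Art. VII. is located in Zone C (not: is located in the designated historic district); years in business 11 < 17; operates outdoor seating on a public sidewalk → Commercial License not required.
Art. VIII. years in business 11 ≥ 3 → Established Business License required.
Art. IX. years in business 11 > 10 → Regulatory Permit required.
Art. X. is located in Zone C (not: is located in a residentially zoned district); operates outdoor seating on a public sidewalk → General Business Permit not required.
Art. XI. is located in Zone C → exempt from Established Business Certificate.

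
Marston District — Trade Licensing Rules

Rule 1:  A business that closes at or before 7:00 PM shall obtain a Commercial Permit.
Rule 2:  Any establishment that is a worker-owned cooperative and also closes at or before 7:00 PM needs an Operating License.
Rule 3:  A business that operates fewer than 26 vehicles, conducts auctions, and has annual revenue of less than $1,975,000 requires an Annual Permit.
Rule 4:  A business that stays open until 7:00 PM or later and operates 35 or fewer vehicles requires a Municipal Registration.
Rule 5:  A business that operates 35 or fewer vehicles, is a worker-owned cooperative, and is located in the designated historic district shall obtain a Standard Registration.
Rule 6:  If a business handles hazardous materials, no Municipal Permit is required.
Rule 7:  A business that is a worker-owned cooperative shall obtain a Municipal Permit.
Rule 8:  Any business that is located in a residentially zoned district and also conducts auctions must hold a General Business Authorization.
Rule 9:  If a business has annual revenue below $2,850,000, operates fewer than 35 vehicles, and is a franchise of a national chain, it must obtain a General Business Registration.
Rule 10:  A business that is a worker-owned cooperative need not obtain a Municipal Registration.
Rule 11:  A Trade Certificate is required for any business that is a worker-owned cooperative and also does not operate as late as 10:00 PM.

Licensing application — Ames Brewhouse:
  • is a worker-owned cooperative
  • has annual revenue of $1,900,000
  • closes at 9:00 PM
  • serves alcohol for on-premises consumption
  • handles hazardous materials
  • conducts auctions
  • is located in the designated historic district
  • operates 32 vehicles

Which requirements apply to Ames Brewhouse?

Standard Registration, Trade Certificate

Rule 1: closes 9:00 PM, after 7:00 PM → Commercial Permit not required.
Rule 2: is a worker-owned cooperative; closes 9:00 PM, after 7:00 PM → Operating License not required.
Rule 3: vehicles 32 ≥ 26; conducts auctions; revenue $1,900,000 < $1,975,000 → Annual Permit not required.
Rule 4: closes 9:00 PM, after 7:00 PM; vehicles 32 ≤ 35 → Municipal Registration required.
Rule 5: vehicles 32 ≤ 35; is a worker-owned cooperative; is located in the designated historic district → Standard Registration required.
Rule 6: handles hazardous materials → exempt from Municipal Permit.
Rule 7: is a worker-owned cooperative → Municipal Permit required.
Rule 8: is located in the designated historic district (not: is located in a residentially zoned district); conducts auctions → General Business Authorization not required.
Rule 9: revenue $1,900,000 < $2,850,000; vehicles 32 < 35; is a worker-owned cooperative (not: is a franchise of a national chain) → General Business Registration not required.
Rule 10: is a worker-owned cooperative → exempt from Municipal Registration.
Rule 11: is a worker-owned cooperative; closes 9:00 PM, at/before 10:00 PM → Trade Certificate required.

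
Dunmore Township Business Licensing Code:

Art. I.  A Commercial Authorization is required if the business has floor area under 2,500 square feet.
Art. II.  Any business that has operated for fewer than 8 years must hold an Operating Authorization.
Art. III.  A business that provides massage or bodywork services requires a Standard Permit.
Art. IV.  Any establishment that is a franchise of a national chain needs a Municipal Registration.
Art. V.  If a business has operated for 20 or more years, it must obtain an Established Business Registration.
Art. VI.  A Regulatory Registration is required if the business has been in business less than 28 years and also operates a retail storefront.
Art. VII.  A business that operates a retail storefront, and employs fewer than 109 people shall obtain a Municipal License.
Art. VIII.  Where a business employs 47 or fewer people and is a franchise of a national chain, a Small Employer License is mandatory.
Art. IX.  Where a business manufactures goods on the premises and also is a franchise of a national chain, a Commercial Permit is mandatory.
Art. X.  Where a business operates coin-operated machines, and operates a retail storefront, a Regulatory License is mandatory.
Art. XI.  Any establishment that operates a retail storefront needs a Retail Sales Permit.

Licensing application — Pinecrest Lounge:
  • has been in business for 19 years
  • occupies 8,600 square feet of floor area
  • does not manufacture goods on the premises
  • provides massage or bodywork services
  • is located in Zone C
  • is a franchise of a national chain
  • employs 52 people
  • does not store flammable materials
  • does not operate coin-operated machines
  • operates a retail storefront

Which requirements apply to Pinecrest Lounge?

Municipal License, Municipal Registration, Regulatory Registration, Retail Sales Permit, Standard Permit

Art. I. floor area 8,600 square feet ≥ 2,500 square feet → Commercial Authorization not required.
Art. II. years in business 19 ≥ 8 → Operating Authorization not required.
Art. III. provides massage or bodywork services → Standard Permit required.
Art. IV. is a franchise of a national chain → Municipal Registration required.
Art. V. years in business 19 < 20 → Established Business Registration not required.
Art. VI. years in business 19 < 28; operates a retail storefront → Regulatory Registration required.
Art. VII. operates a retail storefront; employees 52 < 109 → Municipal License required.
Art. VIII. employees 52 > 47; is a franchise of a national chain → Small Employer License not required.
Art. IX. does not manufacture goods on the premises; is a franchise of a national chain → Commercial Permit not required.
Art. X. does not operate coin-operated machines; operates a retail storefront → Regulatory License not required.
Art. XI. operates a retail storefront → Retail Sales Permit required.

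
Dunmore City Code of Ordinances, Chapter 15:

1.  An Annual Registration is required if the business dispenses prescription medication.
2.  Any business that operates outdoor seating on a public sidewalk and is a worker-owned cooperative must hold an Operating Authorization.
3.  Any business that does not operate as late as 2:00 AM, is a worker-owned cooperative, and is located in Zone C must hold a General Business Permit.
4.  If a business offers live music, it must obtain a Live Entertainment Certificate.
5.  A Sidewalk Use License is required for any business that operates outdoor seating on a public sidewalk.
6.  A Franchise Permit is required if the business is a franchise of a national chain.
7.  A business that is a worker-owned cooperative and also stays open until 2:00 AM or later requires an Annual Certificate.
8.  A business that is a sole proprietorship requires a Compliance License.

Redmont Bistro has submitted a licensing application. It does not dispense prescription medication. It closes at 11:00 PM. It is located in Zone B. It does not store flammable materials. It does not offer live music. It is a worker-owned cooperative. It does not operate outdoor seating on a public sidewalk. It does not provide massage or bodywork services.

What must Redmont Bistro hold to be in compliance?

None

1. does not dispense prescription medication → Annual Registration not required.
2. does not operate outdoor seating on a public sidewalk; is a worker-owned cooperative → Operating Authorization not required.
3. closes 11:00 PM, at/before 2:00 AM; is a worker-owned cooperative; is located in Zone B (not: is located in Zone C) → General Business Permit not required.
4. does not offer live music → Live Entertainment Certificate not required.
5. does not operate outdoor seating on a public sidewalk → Sidewalk Use License not required.
6. is a worker-owned cooperative (not: is a franchise of a national chain) → Franchise Permit not required.
7. is a worker-owned cooperative; closes 11:00 PM, at/before 2:00 AM → Annual Certificate not required.
8. is a worker-owned cooperative (not: is a sole proprietorship) → Compliance License not required.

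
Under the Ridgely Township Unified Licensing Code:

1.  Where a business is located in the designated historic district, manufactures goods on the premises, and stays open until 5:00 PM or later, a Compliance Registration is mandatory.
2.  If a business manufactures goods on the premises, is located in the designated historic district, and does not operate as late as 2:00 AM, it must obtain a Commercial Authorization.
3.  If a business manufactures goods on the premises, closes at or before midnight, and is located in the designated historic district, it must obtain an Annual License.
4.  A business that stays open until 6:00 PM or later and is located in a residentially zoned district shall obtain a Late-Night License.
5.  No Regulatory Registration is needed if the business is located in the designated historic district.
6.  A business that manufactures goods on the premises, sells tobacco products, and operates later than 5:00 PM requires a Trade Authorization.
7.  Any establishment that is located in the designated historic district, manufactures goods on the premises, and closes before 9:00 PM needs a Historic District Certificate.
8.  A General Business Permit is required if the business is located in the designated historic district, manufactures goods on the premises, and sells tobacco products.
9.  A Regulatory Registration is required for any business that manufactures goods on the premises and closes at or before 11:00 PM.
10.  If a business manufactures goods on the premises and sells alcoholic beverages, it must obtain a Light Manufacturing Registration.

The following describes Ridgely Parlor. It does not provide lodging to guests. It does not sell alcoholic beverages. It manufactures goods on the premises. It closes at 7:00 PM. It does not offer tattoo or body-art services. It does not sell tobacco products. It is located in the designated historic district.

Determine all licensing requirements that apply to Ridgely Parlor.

Annual License, Commercial Authorization, Compliance Registration, Historic District Certificate

1. is located in the designated historic district; manufactures goods on the premises; closes 7:00 PM, after 5:00 PM → Compliance Registration required.
2. manufactures goods on the premises; is located in the designated historic district; closes 7:00 PM, at/before 2:00 AM → Commercial Authorization required.
3. manufactures goods on the premises; closes 7:00 PM, at/before midnight; is located in the designated historic district → Annual License required.
4. closes 7:00 PM, after 6:00 PM; is located in the designated historic district (not: is located in a residentially zoned district) → Late-Night License not required.
5. is located in the designated historic district → exempt from Regulatory Registration.
6. manufactures goods on the premises; does not sell tobacco products; closes 7:00 PM, after 5:00 PM → Trade Authorization not required.
7. is located in the designated historic district; manufactures goods on the premises; closes 7:00 PM, at/before 9:00 PM → Historic District Certificate required.
8. is located in the designated historic district; manufactures goods on the premises; does not sell tobacco products → General Business Permit not required.
9. manufactures goods on the premises; closes 7:00 PM, at/before 11:00 PM → Regulatory Registration required.
10. manufactures goods on the premises; does not sell alcoholic beverages → Light Manufacturing Registration not required.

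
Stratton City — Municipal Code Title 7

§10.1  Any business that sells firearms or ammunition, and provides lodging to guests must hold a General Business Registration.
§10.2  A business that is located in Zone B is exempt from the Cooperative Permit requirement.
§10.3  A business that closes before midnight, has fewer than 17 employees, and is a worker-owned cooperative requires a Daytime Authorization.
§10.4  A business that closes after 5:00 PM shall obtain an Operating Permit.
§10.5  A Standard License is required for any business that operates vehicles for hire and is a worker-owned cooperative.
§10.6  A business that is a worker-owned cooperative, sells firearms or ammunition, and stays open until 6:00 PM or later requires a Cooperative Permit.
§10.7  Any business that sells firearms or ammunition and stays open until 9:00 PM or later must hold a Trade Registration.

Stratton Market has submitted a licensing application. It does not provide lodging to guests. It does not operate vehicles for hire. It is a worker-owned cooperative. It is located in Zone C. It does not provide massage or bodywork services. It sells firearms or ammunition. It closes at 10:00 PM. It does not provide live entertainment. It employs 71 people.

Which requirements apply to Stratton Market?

§10.1 sells firearms or ammunition; does not provide lodging to guests → General Business Registration not required.
§10.2 is located in Zone C (not: is located in Zone B) → Cooperative Permit exemption does not apply.
§10.3 closes 10:00 PM, at/before midnight; employees 71 ≥ 17; is a worker-owned cooperative → Daytime Authorization not required.
§10.4 closes 10:00 PM, after 5:00 PM → Operating Permit required.
§10.5 does not operate vehicles for hire; is a worker-owned cooperative → Standard License not required.
§10.6 is a worker-owned cooperative; sells firearms or ammunition; closes 10:00 PM, after 6:00 PM → Cooperative Permit required.
§10.7 sells firearms or ammunition; closes 10:00 PM, after 9:00 PM → Trade Registration required.

Cooperative Permit, Operating Permit, Trade Registration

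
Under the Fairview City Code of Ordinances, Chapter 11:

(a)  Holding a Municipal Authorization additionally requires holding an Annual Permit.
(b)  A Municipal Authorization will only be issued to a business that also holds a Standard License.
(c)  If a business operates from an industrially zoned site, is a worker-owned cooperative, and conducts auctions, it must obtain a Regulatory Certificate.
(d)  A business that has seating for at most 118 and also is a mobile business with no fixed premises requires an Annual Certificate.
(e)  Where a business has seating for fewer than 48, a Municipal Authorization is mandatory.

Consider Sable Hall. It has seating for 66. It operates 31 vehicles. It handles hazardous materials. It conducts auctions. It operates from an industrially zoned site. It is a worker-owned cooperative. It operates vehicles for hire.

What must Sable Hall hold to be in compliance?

Regulatory Certificate

(a) Municipal Authorization is not required → no effect.
(b) Municipal Authorization is not required → no effect.
(c) operates from an industrially zoned site; is a worker-owned cooperative; conducts auctions → Regulatory Certificate required.
(d) seating 66 ≤ 118; operates from an industrially zoned site (not: is a mobile business with no fixed premises) → Annual Certificate not required.
(e) seating 66 ≥ 48 → Municipal Authorization not required.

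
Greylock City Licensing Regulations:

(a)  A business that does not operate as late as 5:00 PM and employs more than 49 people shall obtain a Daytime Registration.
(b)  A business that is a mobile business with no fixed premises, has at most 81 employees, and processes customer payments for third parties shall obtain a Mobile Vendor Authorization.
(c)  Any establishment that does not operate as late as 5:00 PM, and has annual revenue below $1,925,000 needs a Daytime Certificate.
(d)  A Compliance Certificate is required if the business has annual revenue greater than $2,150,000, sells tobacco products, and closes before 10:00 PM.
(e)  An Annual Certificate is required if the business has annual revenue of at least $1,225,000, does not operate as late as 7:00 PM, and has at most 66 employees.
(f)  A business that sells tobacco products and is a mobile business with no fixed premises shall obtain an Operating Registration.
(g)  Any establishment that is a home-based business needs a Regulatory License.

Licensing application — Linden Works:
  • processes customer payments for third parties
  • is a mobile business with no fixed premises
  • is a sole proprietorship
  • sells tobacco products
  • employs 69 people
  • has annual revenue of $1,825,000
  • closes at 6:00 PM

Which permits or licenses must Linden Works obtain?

Mobile Vendor Authorization, Operating Registration

(a) closes 6:00 PM, after 5:00 PM; employees 69 > 49 → Daytime Registration not required.
(b) is a mobile business with no fixed premises; employees 69 ≤ 81; processes customer payments for third parties → Mobile Vendor Authorization required.
(c) closes 6:00 PM, after 5:00 PM; revenue $1,825,000 < $1,925,000 → Daytime Certificate not required.
(d) revenue $1,825,000 ≤ $2,150,000; sells tobacco products; closes 6:00 PM, at/before 10:00 PM → Compliance Certificate not required.
(e) revenue $1,825,000 ≥ $1,225,000; closes 6:00 PM, at/before 7:00 PM; employees 69 > 66 → Annual Certificate not required.
(f) sells tobacco products; is a mobile business with no fixed premises → Operating Registration required.
(g) is a mobile business with no fixed premises (not: is a home-based business) → Regulatory License not required.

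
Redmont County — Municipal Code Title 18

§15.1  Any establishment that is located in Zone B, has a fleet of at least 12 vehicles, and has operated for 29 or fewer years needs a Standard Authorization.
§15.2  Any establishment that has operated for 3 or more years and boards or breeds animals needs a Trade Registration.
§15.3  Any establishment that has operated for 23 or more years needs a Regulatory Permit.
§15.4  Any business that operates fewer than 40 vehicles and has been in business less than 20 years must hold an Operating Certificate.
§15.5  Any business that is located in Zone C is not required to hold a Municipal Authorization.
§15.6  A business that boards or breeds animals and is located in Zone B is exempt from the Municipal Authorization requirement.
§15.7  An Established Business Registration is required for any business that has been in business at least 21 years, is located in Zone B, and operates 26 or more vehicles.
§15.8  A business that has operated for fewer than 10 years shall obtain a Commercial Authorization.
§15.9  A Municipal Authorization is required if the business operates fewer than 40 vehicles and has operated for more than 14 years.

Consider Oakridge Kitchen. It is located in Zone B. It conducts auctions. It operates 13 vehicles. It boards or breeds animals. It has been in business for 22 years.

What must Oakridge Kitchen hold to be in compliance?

Standard Authorization, Trade Registration

§15.1 is located in Zone B; vehicles 13 ≥ 12; years in business 22 ≤ 29 → Standard Authorization required.
§15.2 years in business 22 ≥ 3; boards or breeds animals → Trade Registration required.
§15.3 years in business 22 < 23 → Regulatory Permit not required.
§15.4 vehicles 13 < 40; years in business 22 ≥ 20 → Operating Certificate not required.
§15.5 is located in Zone B (not: is located in Zone C) → Municipal Authorization exemption does not apply.
§15.6 boards or breeds animals; is located in Zone B → exempt from Municipal Authorization.
§15.7 years in business 22 ≥ 21; is located in Zone B; vehicles 13 < 26 → Established Business Registration not required.
§15.8 years in business 22 ≥ 10 → Commercial Authorization not required.
§15.9 vehicles 13 < 40; years in business 22 > 14 → Municipal Authorization required.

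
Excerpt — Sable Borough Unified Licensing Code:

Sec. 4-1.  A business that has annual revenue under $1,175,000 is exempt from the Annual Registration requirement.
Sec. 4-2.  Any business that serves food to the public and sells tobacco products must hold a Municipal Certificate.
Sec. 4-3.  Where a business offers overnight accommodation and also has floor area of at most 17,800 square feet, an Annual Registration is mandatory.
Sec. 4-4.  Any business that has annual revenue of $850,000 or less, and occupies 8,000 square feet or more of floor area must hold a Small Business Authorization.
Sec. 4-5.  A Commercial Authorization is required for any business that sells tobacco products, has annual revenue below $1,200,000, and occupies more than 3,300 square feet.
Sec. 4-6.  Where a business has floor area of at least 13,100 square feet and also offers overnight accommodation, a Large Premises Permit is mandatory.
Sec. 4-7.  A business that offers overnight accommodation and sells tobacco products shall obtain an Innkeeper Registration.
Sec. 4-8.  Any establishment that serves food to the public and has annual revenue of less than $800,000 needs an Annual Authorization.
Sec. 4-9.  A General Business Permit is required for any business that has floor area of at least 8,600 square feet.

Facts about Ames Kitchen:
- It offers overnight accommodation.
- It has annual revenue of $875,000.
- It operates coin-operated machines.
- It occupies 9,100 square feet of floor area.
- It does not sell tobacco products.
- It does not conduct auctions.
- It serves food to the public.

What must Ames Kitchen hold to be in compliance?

General Business Permit

Sec. 4-1. revenue $875,000 < $1,175,000 → exempt from Annual Registration.
Sec. 4-2. serves food to the public; does not sell tobacco products → Municipal Certificate not required.
Sec. 4-3. offers overnight accommodation; floor area 9,100 square feet ≤ 17,800 square feet → Annual Registration required.
Sec. 4-4. revenue $875,000 > $850,000; floor area 9,100 square feet ≥ 8,000 square feet → Small Business Authorization not required.
Sec. 4-5. does not sell tobacco products; revenue $875,000 < $1,200,000; floor area 9,100 square feet > 3,300 square feet → Commercial Authorization not required.
Sec. 4-6. floor area 9,100 square feet < 13,100 square feet; offers overnight accommodation → Large Premises Permit not required.
Sec. 4-7. offers overnight accommodation; does not sell tobacco products → Innkeeper Registration not required.
Sec. 4-8. serves food to the public; revenue $875,000 ≥ $800,000 → Annual Authorization not required.
Sec. 4-9. floor area 9,100 square feet ≥ 8,600 square feet → General Business Permit required.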